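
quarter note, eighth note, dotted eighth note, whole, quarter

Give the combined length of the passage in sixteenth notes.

29

In sixteenth notes: quarter note = 4; eighth note = 2; dotted eighth note = 3; whole = 16; quarter = 4.
Sum: 4 + 2 + 3 + 16 + 4 = 29 sixteenth notes.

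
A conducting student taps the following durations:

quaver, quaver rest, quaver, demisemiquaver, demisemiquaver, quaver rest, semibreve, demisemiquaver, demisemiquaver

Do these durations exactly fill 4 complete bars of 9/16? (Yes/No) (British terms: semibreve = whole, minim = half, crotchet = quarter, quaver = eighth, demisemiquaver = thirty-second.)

One bar of 9/16 = 18 thirty-second notes, so 4 bars = 72.
In thirty-second notes: quaver = 4; quaver rest = 4; quaver = 4; demisemiquaver = 1; demisemiquaver = 1; quaver rest = 4; semibreve = 32; demisemiquaver = 1; demisemiquaver = 1.
Total: 4 + 4 + 4 + 1 + 1 + 4 + 32 + 1 + 1 = 52.
52 falls short of 72, so the answer is No.

No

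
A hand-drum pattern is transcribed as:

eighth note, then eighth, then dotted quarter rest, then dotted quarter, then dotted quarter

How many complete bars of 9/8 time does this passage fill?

One bar of 9/8 = 9 eighth notes.
Working in eighth notes: eighth note = 1; eighth = 1; dotted quarter rest = 3; dotted quarter = 3; dotted quarter = 3.
Total: 1 + 1 + 3 + 3 + 3 = 11.
11 ÷ 9 = 1 complete bar with 2 left over.

1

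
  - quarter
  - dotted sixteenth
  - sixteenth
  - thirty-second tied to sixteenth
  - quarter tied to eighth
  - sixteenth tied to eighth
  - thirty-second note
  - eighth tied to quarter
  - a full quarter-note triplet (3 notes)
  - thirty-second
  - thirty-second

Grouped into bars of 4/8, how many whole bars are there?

4

One bar of 4/8 = 16 thirty-second notes.
Working in thirty-second notes: quarter = 8; dotted sixteenth = 3; sixteenth = 2; thirty-second tied to sixteenth (thirty-second + sixteenth) = 3; quarter tied to eighth (quarter + eighth) = 12; sixteenth tied to eighth (sixteenth + eighth) = 6; thirty-second note = 1; eighth tied to quarter (eighth + quarter) = 12; a full quarter-note triplet (3 notes) (three triplet quarters span one half) = 16; thirty-second = 1; thirty-second = 1.
Total: 8 + 3 + 2 + 3 + 12 + 6 + 1 + 12 + 16 + 1 + 1 = 65.
65 ÷ 16 = 4 complete bars with 1 left over.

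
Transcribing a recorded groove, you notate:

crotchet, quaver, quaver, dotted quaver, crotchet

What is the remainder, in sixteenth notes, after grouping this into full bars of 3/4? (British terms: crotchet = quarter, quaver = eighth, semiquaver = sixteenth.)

One bar of 3/4 = 12 sixteenth notes.
In sixteenth notes: crotchet = 4; quaver = 2; quaver = 2; dotted quaver = 3; crotchet = 4.
Adding: 4 + 2 + 2 + 3 + 4 = 15.
15 ÷ 12 = 1 complete bar with 3 sixteenth notes remaining.

3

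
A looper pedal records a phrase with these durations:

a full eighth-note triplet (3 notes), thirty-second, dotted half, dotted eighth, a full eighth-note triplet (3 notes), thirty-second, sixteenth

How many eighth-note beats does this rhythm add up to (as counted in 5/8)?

One eighth-note beat = 4 thirty-second notes.
Convert each value to thirty-second notes: a full eighth-note triplet (3 notes) (three triplet eighths span one quarter) = 8; thirty-second = 1; dotted half = 24; dotted eighth = 6; a full eighth-note triplet (3 notes) (three triplet eighths span one quarter) = 8; thirty-second = 1; sixteenth = 2.
Adding: 8 + 1 + 24 + 6 + 8 + 1 + 2 = 50.
50 ÷ 4 = 12.5 beats.

12.5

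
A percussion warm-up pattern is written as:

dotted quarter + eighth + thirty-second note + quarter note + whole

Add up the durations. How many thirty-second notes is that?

57

In thirty-second notes: dotted quarter = 12; eighth = 4; thirty-second note = 1; quarter note = 8; whole = 32.
Total: 12 + 4 + 1 + 8 + 32 = 57 thirty-second notes.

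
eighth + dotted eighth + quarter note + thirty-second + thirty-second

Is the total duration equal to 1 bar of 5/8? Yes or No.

Yes

One bar of 5/8 = 20 thirty-second notes.
Each duration in thirty-second notes: eighth = 4; dotted eighth = 6; quarter note = 8; thirty-second = 1; thirty-second = 1.
Altogether 4 + 6 + 8 + 1 + 1 = 20.
20 equals 20, so the answer is Yes.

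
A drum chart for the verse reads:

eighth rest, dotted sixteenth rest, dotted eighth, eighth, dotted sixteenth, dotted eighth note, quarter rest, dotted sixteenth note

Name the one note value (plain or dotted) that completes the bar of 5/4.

The bar of 5/4 = 40 thirty-second notes.
Each duration in thirty-second notes: eighth rest = 4; dotted sixteenth rest = 3; dotted eighth = 6; eighth = 4; dotted sixteenth = 3; dotted eighth note = 6; quarter rest = 8; dotted sixteenth note = 3.
Sum: 4 + 3 + 6 + 4 + 3 + 6 + 8 + 3 = 37.
Remaining: 40 − 37 = 3 thirty-second notes, which is a dotted sixteenth note.

dotted sixteenth note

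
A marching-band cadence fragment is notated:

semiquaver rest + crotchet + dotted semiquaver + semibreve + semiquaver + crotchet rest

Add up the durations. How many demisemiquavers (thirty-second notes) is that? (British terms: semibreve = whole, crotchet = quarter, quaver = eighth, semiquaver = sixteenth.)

55

Working in thirty-second notes: semiquaver rest = 2; crotchet = 8; dotted semiquaver = 3; semibreve = 32; semiquaver = 2; crotchet rest = 8.
Sum: 2 + 8 + 3 + 32 + 2 + 8 = 55 thirty-second notes.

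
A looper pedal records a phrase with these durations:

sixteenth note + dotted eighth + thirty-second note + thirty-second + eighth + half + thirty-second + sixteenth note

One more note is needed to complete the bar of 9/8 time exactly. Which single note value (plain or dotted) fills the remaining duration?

dotted sixteenth note

The bar of 9/8 = 36 thirty-second notes.
Convert each value to thirty-second notes: sixteenth note = 2; dotted eighth = 6; thirty-second note = 1; thirty-second = 1; eighth = 4; half = 16; thirty-second = 1; sixteenth note = 2.
Adding: 2 + 6 + 1 + 1 + 4 + 16 + 1 + 2 = 33.
Remaining: 36 − 33 = 3 thirty-second notes, which is a dotted sixteenth note.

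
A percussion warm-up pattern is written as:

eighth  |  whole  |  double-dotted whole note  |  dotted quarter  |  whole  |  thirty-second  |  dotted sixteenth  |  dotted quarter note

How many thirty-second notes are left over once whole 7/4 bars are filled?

One bar of 7/4 = 56 thirty-second notes.
In thirty-second notes: eighth = 4; whole = 32; double-dotted whole note = 56; dotted quarter = 12; whole = 32; thirty-second = 1; dotted sixteenth = 3; dotted quarter note = 12.
Total: 4 + 32 + 56 + 12 + 32 + 1 + 3 + 12 = 152.
152 ÷ 56 = 2 complete bars with 40 thirty-second notes remaining.

40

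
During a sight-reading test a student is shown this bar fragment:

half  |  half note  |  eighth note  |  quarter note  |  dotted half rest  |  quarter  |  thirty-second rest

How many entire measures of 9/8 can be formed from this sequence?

One bar of 9/8 = 36 thirty-second notes.
Each duration in thirty-second notes: half = 16; half note = 16; eighth note = 4; quarter note = 8; dotted half rest = 24; quarter = 8; thirty-second rest = 1.
Altogether 16 + 16 + 4 + 8 + 24 + 8 + 1 = 77.
77 ÷ 36 = 2 complete bars with 5 left over.

2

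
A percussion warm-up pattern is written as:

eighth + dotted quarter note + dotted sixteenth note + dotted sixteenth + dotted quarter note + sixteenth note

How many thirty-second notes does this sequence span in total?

36

Working in thirty-second notes: eighth = 4; dotted quarter note = 12; dotted sixteenth note = 3; dotted sixteenth = 3; dotted quarter note = 12; sixteenth note = 2.
Adding: 4 + 12 + 3 + 3 + 12 + 2 = 36 thirty-second notes.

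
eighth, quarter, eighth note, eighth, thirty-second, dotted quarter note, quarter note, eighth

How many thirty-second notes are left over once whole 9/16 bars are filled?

9

One bar of 9/16 = 18 thirty-second notes.
Convert each value to thirty-second notes: eighth = 4; quarter = 8; eighth note = 4; eighth = 4; thirty-second = 1; dotted quarter note = 12; quarter note = 8; eighth = 4.
Sum: 4 + 8 + 4 + 4 + 1 + 12 + 8 + 4 = 45.
45 ÷ 18 = 2 complete bars with 9 thirty-second notes remaining.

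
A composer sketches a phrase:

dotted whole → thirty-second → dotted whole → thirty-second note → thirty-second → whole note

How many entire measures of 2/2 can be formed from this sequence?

4

One bar of 2/2 = 32 thirty-second notes.
Express everything in thirty-second notes: dotted whole = 48; thirty-second = 1; dotted whole = 48; thirty-second note = 1; thirty-second = 1; whole note = 32.
Altogether 48 + 1 + 48 + 1 + 1 + 32 = 131.
131 ÷ 32 = 4 complete bars with 3 left over.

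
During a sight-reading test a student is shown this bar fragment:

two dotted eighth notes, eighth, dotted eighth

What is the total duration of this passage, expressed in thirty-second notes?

Each duration in thirty-second notes: dotted eighth note = 6; dotted eighth note = 6; eighth = 4; dotted eighth = 6.
Adding: 6 + 6 + 4 + 6 = 22 thirty-second notes.

22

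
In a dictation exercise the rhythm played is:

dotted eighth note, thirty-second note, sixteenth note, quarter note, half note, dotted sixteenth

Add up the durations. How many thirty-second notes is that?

Convert each value to thirty-second notes: dotted eighth note = 6; thirty-second note = 1; sixteenth note = 2; quarter note = 8; half note = 16; dotted sixteenth = 3.
Total: 6 + 1 + 2 + 8 + 16 + 3 = 36 thirty-second notes.

36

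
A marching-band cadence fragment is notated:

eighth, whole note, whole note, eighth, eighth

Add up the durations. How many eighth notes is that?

Each duration in eighth notes: eighth = 1; whole note = 8; whole note = 8; eighth = 1; eighth = 1.
Altogether 1 + 8 + 8 + 1 + 1 = 19 eighth notes.

19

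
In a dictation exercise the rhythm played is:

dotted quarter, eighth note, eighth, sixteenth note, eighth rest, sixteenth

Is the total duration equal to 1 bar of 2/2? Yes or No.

One bar of 2/2 = 16 sixteenth notes.
In sixteenth notes: dotted quarter = 6; eighth note = 2; eighth = 2; sixteenth note = 1; eighth rest = 2; sixteenth = 1.
Sum: 6 + 2 + 2 + 1 + 2 + 1 = 14.
14 falls short of 16, so the answer is No.

No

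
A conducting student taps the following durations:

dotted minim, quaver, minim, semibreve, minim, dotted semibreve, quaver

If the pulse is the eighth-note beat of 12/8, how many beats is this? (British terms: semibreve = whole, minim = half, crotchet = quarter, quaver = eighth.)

36

One eighth-note beat = 2 sixteenth notes.
Each duration in sixteenth notes: dotted minim = 12; quaver = 2; minim = 8; semibreve = 16; minim = 8; dotted semibreve = 24; quaver = 2.
Altogether 12 + 2 + 8 + 16 + 8 + 24 + 2 = 72.
72 ÷ 2 = 36 beats.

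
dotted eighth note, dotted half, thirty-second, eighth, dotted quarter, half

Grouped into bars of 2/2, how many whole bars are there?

One bar of 2/2 = 32 thirty-second notes.
Each duration in thirty-second notes: dotted eighth note = 6; dotted half = 24; thirty-second = 1; eighth = 4; dotted quarter = 12; half = 16.
Total: 6 + 24 + 1 + 4 + 12 + 16 = 63.
63 ÷ 32 = 1 complete bar with 31 left over.

1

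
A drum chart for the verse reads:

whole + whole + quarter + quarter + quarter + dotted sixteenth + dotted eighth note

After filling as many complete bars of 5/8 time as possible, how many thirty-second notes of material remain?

17

One bar of 5/8 = 20 thirty-second notes.
In thirty-second notes: whole = 32; whole = 32; quarter = 8; quarter = 8; quarter = 8; dotted sixteenth = 3; dotted eighth note = 6.
Adding: 32 + 32 + 8 + 8 + 8 + 3 + 6 = 97.
97 ÷ 20 = 4 complete bars with 17 thirty-second notes remaining.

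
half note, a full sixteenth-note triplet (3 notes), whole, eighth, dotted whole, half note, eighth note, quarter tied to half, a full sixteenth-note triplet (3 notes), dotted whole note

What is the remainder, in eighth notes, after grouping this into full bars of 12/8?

2

One bar of 12/8 = 12 eighth notes.
Working in eighth notes: half note = 4; a full sixteenth-note triplet (3 notes) (three triplet sixteenths span one eighth) = 1; whole = 8; eighth = 1; dotted whole = 12; half note = 4; eighth note = 1; quarter tied to half (quarter + half) = 6; a full sixteenth-note triplet (3 notes) (three triplet sixteenths span one eighth) = 1; dotted whole note = 12.
Sum: 4 + 1 + 8 + 1 + 12 + 4 + 1 + 6 + 1 + 12 = 50.
50 ÷ 12 = 4 complete bars with 2 eighth notes remaining.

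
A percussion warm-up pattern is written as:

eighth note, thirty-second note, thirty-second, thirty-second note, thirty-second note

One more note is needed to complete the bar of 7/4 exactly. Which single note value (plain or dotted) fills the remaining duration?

dotted whole note

The bar of 7/4 = 56 thirty-second notes.
Each duration in thirty-second notes: eighth note = 4; thirty-second note = 1; thirty-second = 1; thirty-second note = 1; thirty-second note = 1.
Total: 4 + 1 + 1 + 1 + 1 = 8.
Remaining: 56 − 8 = 48 thirty-second notes, which is a dotted whole note.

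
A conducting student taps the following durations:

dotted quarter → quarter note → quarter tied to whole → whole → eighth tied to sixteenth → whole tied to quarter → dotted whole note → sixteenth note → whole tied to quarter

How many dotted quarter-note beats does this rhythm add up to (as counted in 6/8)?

One dotted quarter-note beat = 6 sixteenth notes.
Express everything in sixteenth notes: dotted quarter = 6; quarter note = 4; quarter tied to whole (quarter + whole) = 20; whole = 16; eighth tied to sixteenth (eighth + sixteenth) = 3; whole tied to quarter (whole + quarter) = 20; dotted whole note = 24; sixteenth note = 1; whole tied to quarter (whole + quarter) = 20.
Altogether 6 + 4 + 20 + 16 + 3 + 20 + 24 + 1 + 20 = 114.
114 ÷ 6 = 19 beats.

19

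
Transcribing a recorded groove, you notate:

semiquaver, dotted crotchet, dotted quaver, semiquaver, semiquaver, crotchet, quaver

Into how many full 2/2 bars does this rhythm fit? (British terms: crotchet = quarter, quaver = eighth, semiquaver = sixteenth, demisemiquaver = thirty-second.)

One bar of 2/2 = 16 sixteenth notes.
Each duration in sixteenth notes: semiquaver = 1; dotted crotchet = 6; dotted quaver = 3; semiquaver = 1; semiquaver = 1; crotchet = 4; quaver = 2.
Sum: 1 + 6 + 3 + 1 + 1 + 4 + 2 = 18.
18 ÷ 16 = 1 complete bar with 2 left over.

1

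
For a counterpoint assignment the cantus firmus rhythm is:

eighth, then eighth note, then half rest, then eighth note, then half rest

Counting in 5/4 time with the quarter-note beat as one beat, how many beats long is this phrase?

One quarter-note beat = 2 eighth notes.
Express everything in eighth notes: eighth = 1; eighth note = 1; half rest = 4; eighth note = 1; half rest = 4.
Adding: 1 + 1 + 4 + 1 + 4 = 11.
11 ÷ 2 = 5.5 beats.

5.5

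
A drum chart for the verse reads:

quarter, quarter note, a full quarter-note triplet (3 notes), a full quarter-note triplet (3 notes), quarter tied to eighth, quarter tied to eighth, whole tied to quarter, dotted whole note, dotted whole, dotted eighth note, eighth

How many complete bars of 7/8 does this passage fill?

One bar of 7/8 = 14 sixteenth notes.
Each duration in sixteenth notes: quarter = 4; quarter note = 4; a full quarter-note triplet (3 notes) (three triplet quarters span one half) = 8; a full quarter-note triplet (3 notes) (three triplet quarters span one half) = 8; quarter tied to eighth (quarter + eighth) = 6; quarter tied to eighth (quarter + eighth) = 6; whole tied to quarter (whole + quarter) = 20; dotted whole note = 24; dotted whole = 24; dotted eighth note = 3; eighth = 2.
Adding: 4 + 4 + 8 + 8 + 6 + 6 + 20 + 24 + 24 + 3 + 2 = 109.
109 ÷ 14 = 7 complete bars with 11 left over.

7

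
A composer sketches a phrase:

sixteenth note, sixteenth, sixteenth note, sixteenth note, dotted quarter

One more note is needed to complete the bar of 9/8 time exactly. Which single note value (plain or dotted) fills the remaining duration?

half note

The bar of 9/8 = 18 sixteenth notes.
Express everything in sixteenth notes: sixteenth note = 1; sixteenth = 1; sixteenth note = 1; sixteenth note = 1; dotted quarter = 6.
Adding: 1 + 1 + 1 + 1 + 6 = 10.
Remaining: 18 − 10 = 8 sixteenth notes, which is a half note.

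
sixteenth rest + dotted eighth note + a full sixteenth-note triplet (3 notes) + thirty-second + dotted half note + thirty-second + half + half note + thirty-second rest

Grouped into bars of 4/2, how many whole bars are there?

One bar of 4/2 = 64 thirty-second notes.
Working in thirty-second notes: sixteenth rest = 2; dotted eighth note = 6; a full sixteenth-note triplet (3 notes) (three triplet sixteenths span one eighth) = 4; thirty-second = 1; dotted half note = 24; thirty-second = 1; half = 16; half note = 16; thirty-second rest = 1.
Total: 2 + 6 + 4 + 1 + 24 + 1 + 16 + 16 + 1 = 71.
71 ÷ 64 = 1 complete bar with 7 left over.

1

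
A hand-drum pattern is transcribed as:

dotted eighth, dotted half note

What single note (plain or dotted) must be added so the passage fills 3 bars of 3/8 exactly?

dotted eighth note

3 bars of 3/8 = 18 sixteenth notes.
Working in sixteenth notes: dotted eighth = 3; dotted half note = 12.
Altogether 3 + 12 = 15.
Remaining: 18 − 15 = 3 sixteenth notes, which is a dotted eighth note.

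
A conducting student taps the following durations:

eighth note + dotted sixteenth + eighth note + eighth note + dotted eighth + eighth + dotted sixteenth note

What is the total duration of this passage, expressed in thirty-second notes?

28

Express everything in thirty-second notes: eighth note = 4; dotted sixteenth = 3; eighth note = 4; eighth note = 4; dotted eighth = 6; eighth = 4; dotted sixteenth note = 3.
Sum: 4 + 3 + 4 + 4 + 6 + 4 + 3 = 28 thirty-second notes.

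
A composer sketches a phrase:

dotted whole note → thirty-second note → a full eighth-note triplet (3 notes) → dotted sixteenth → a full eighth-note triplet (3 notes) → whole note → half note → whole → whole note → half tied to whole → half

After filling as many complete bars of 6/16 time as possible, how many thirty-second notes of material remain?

4

One bar of 6/16 = 12 thirty-second notes.
Working in thirty-second notes: dotted whole note = 48; thirty-second note = 1; a full eighth-note triplet (3 notes) (three triplet eighths span one quarter) = 8; dotted sixteenth = 3; a full eighth-note triplet (3 notes) (three triplet eighths span one quarter) = 8; whole note = 32; half note = 16; whole = 32; whole note = 32; half tied to whole (half + whole) = 48; half = 16.
Altogether 48 + 1 + 8 + 3 + 8 + 32 + 16 + 32 + 32 + 48 + 16 = 244.
244 ÷ 12 = 20 complete bars with 4 thirty-second notes remaining.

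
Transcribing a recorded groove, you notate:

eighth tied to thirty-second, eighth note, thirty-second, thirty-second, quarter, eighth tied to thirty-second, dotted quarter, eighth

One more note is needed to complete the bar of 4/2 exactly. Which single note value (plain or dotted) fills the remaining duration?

dotted half note

The bar of 4/2 = 64 thirty-second notes.
Working in thirty-second notes: eighth tied to thirty-second (eighth + thirty-second) = 5; eighth note = 4; thirty-second = 1; thirty-second = 1; quarter = 8; eighth tied to thirty-second (eighth + thirty-second) = 5; dotted quarter = 12; eighth = 4.
Total: 5 + 4 + 1 + 1 + 8 + 5 + 12 + 4 = 40.
Remaining: 64 − 40 = 24 thirty-second notes, which is a dotted half note.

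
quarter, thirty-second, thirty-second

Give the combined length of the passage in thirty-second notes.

10

Express everything in thirty-second notes: quarter = 8; thirty-second = 1; thirty-second = 1.
Sum: 8 + 1 + 1 = 10 thirty-second notes.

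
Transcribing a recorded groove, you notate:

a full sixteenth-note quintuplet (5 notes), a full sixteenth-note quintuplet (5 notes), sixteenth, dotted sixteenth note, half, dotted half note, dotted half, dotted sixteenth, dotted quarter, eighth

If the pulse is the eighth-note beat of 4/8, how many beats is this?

One eighth-note beat = 4 thirty-second notes.
Working in thirty-second notes: a full sixteenth-note quintuplet (5 notes) (five quintuplet sixteenths span one quarter) = 8; a full sixteenth-note quintuplet (5 notes) (five quintuplet sixteenths span one quarter) = 8; sixteenth = 2; dotted sixteenth note = 3; half = 16; dotted half note = 24; dotted half = 24; dotted sixteenth = 3; dotted quarter = 12; eighth = 4.
Altogether 8 + 8 + 2 + 3 + 16 + 24 + 24 + 3 + 12 + 4 = 104.
104 ÷ 4 = 26 beats.

26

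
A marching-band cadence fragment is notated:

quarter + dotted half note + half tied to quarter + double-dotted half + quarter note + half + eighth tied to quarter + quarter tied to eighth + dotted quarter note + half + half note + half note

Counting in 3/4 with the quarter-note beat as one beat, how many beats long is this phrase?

24

One quarter-note beat = 2 eighth notes.
In eighth notes: quarter = 2; dotted half note = 6; half tied to quarter (half + quarter) = 6; double-dotted half = 7; quarter note = 2; half = 4; eighth tied to quarter (eighth + quarter) = 3; quarter tied to eighth (quarter + eighth) = 3; dotted quarter note = 3; half = 4; half note = 4; half note = 4.
Adding: 2 + 6 + 6 + 7 + 2 + 4 + 3 + 3 + 3 + 4 + 4 + 4 = 48.
48 ÷ 2 = 24 beats.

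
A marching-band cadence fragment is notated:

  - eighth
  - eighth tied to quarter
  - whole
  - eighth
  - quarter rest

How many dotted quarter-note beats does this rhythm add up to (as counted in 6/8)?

One dotted quarter-note beat = 3 eighth notes.
In eighth notes: eighth = 1; eighth tied to quarter (eighth + quarter) = 3; whole = 8; eighth = 1; quarter rest = 2.
Altogether 1 + 3 + 8 + 1 + 2 = 15.
15 ÷ 3 = 5 beats.

5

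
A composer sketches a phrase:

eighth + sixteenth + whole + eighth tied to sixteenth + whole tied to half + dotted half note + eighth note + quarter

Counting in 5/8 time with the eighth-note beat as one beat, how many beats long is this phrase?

32

One eighth-note beat = 2 sixteenth notes.
Working in sixteenth notes: eighth = 2; sixteenth = 1; whole = 16; eighth tied to sixteenth (eighth + sixteenth) = 3; whole tied to half (whole + half) = 24; dotted half note = 12; eighth note = 2; quarter = 4.
Sum: 2 + 1 + 16 + 3 + 24 + 12 + 2 + 4 = 64.
64 ÷ 2 = 32 beats.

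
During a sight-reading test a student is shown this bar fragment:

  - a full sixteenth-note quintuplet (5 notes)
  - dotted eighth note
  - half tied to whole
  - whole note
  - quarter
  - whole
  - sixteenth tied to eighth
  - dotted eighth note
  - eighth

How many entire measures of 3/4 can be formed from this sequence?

6

One bar of 3/4 = 12 sixteenth notes.
Express everything in sixteenth notes: a full sixteenth-note quintuplet (5 notes) (five quintuplet sixteenths span one quarter) = 4; dotted eighth note = 3; half tied to whole (half + whole) = 24; whole note = 16; quarter = 4; whole = 16; sixteenth tied to eighth (sixteenth + eighth) = 3; dotted eighth note = 3; eighth = 2.
Altogether 4 + 3 + 24 + 16 + 4 + 16 + 3 + 3 + 2 = 75.
75 ÷ 12 = 6 complete bars with 3 left over.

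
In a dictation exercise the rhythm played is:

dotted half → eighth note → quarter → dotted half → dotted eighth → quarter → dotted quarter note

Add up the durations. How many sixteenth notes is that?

Convert each value to sixteenth notes: dotted half = 12; eighth note = 2; quarter = 4; dotted half = 12; dotted eighth = 3; quarter = 4; dotted quarter note = 6.
Sum: 12 + 2 + 4 + 12 + 3 + 4 + 6 = 43 sixteenth notes.

43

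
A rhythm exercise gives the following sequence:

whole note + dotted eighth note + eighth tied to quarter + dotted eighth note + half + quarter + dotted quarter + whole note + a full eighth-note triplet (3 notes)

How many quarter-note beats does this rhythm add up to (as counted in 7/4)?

16.5

One quarter-note beat = 4 sixteenth notes.
Each duration in sixteenth notes: whole note = 16; dotted eighth note = 3; eighth tied to quarter (eighth + quarter) = 6; dotted eighth note = 3; half = 8; quarter = 4; dotted quarter = 6; whole note = 16; a full eighth-note triplet (3 notes) (three triplet eighths span one quarter) = 4.
Altogether 16 + 3 + 6 + 3 + 8 + 4 + 6 + 16 + 4 = 66.
66 ÷ 4 = 16.5 beats.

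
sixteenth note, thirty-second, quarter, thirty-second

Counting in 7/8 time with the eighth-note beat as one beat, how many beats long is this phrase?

One eighth-note beat = 4 thirty-second notes.
Working in thirty-second notes: sixteenth note = 2; thirty-second = 1; quarter = 8; thirty-second = 1.
Total: 2 + 1 + 8 + 1 = 12.
12 ÷ 4 = 3 beats.

3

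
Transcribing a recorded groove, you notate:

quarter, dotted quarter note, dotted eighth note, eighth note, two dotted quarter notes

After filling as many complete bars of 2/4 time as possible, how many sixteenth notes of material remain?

One bar of 2/4 = 8 sixteenth notes.
Express everything in sixteenth notes: quarter = 4; dotted quarter note = 6; dotted eighth note = 3; eighth note = 2; dotted quarter note = 6; dotted quarter note = 6.
Adding: 4 + 6 + 3 + 2 + 6 + 6 = 27.
27 ÷ 8 = 3 complete bars with 3 sixteenth notes remaining.

3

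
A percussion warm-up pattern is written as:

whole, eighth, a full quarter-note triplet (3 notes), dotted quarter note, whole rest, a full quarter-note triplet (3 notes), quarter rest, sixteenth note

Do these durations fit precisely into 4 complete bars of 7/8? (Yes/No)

No

One bar of 7/8 = 14 sixteenth notes, so 4 bars = 56.
In sixteenth notes: whole = 16; eighth = 2; a full quarter-note triplet (3 notes) (three triplet quarters span one half) = 8; dotted quarter note = 6; whole rest = 16; a full quarter-note triplet (3 notes) (three triplet quarters span one half) = 8; quarter rest = 4; sixteenth note = 1.
Sum: 16 + 2 + 8 + 6 + 16 + 8 + 4 + 1 = 61.
61 exceeds 56, so the answer is No.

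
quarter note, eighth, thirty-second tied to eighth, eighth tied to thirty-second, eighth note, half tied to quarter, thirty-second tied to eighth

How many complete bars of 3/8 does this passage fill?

4

One bar of 3/8 = 12 thirty-second notes.
Convert each value to thirty-second notes: quarter note = 8; eighth = 4; thirty-second tied to eighth (thirty-second + eighth) = 5; eighth tied to thirty-second (eighth + thirty-second) = 5; eighth note = 4; half tied to quarter (half + quarter) = 24; thirty-second tied to eighth (thirty-second + eighth) = 5.
Total: 8 + 4 + 5 + 5 + 4 + 24 + 5 = 55.
55 ÷ 12 = 4 complete bars with 7 left over.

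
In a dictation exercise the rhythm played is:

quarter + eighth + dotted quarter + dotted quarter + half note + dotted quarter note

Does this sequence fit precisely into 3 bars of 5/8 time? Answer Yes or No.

One bar of 5/8 = 5 eighth notes, so 3 bars = 15.
Express everything in eighth notes: quarter = 2; eighth = 1; dotted quarter = 3; dotted quarter = 3; half note = 4; dotted quarter note = 3.
Adding: 2 + 1 + 3 + 3 + 4 + 3 = 16.
16 exceeds 15, so the answer is No.

No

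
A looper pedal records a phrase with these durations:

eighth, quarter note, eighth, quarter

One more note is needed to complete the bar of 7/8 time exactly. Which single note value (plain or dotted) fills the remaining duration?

eighth note

The bar of 7/8 = 7 eighth notes.
Working in eighth notes: eighth = 1; quarter note = 2; eighth = 1; quarter = 2.
Total: 1 + 2 + 1 + 2 = 6.
Remaining: 7 − 6 = 1 eighth note, which is a eighth note.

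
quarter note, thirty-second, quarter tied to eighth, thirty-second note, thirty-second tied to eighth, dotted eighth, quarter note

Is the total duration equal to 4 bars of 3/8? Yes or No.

No

One bar of 3/8 = 12 thirty-second notes, so 4 bars = 48.
Express everything in thirty-second notes: quarter note = 8; thirty-second = 1; quarter tied to eighth (quarter + eighth) = 12; thirty-second note = 1; thirty-second tied to eighth (thirty-second + eighth) = 5; dotted eighth = 6; quarter note = 8.
Adding: 8 + 1 + 12 + 1 + 5 + 6 + 8 = 41.
41 falls short of 48, so the answer is No.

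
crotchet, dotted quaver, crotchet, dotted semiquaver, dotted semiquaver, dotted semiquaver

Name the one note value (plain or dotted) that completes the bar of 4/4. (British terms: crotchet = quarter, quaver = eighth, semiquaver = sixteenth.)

The bar of 4/4 = 32 thirty-second notes.
Convert each value to thirty-second notes: crotchet = 8; dotted quaver = 6; crotchet = 8; dotted semiquaver = 3; dotted semiquaver = 3; dotted semiquaver = 3.
Sum: 8 + 6 + 8 + 3 + 3 + 3 = 31.
Remaining: 32 − 31 = 1 thirty-second note, which is a thirty-second note.

thirty-second note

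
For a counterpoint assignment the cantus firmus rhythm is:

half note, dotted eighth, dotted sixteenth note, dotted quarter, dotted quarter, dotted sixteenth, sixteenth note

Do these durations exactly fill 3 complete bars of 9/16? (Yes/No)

Yes

One bar of 9/16 = 18 thirty-second notes, so 3 bars = 54.
Convert each value to thirty-second notes: half note = 16; dotted eighth = 6; dotted sixteenth note = 3; dotted quarter = 12; dotted quarter = 12; dotted sixteenth = 3; sixteenth note = 2.
Altogether 16 + 6 + 3 + 12 + 12 + 3 + 2 = 54.
54 equals 54, so the answer is Yes.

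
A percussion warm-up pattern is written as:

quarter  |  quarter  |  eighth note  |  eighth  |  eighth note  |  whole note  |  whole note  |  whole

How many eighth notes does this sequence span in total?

Express everything in eighth notes: quarter = 2; quarter = 2; eighth note = 1; eighth = 1; eighth note = 1; whole note = 8; whole note = 8; whole = 8.
Sum: 2 + 2 + 1 + 1 + 1 + 8 + 8 + 8 = 31 eighth notes.

31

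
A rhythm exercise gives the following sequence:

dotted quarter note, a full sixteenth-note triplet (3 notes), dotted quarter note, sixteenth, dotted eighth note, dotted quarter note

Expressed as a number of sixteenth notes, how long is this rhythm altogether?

24

Express everything in sixteenth notes: dotted quarter note = 6; a full sixteenth-note triplet (3 notes) (three triplet sixteenths span one eighth) = 2; dotted quarter note = 6; sixteenth = 1; dotted eighth note = 3; dotted quarter note = 6.
Total: 6 + 2 + 6 + 1 + 3 + 6 = 24 sixteenth notes.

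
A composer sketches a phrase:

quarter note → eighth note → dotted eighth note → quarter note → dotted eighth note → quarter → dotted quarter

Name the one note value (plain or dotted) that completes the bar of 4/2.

The bar of 4/2 = 32 sixteenth notes.
Each duration in sixteenth notes: quarter note = 4; eighth note = 2; dotted eighth note = 3; quarter note = 4; dotted eighth note = 3; quarter = 4; dotted quarter = 6.
Sum: 4 + 2 + 3 + 4 + 3 + 4 + 6 = 26.
Remaining: 32 − 26 = 6 sixteenth notes, which is a dotted quarter note.

dotted quarter note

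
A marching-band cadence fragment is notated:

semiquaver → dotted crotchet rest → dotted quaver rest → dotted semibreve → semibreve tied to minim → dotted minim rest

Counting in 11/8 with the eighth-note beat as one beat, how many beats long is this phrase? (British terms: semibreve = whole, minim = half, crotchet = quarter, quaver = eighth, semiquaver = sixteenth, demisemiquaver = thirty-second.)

35

One eighth-note beat = 2 sixteenth notes.
Working in sixteenth notes: semiquaver = 1; dotted crotchet rest = 6; dotted quaver rest = 3; dotted semibreve = 24; semibreve tied to minim (semibreve + minim) = 24; dotted minim rest = 12.
Altogether 1 + 6 + 3 + 24 + 24 + 12 = 70.
70 ÷ 2 = 35 beats.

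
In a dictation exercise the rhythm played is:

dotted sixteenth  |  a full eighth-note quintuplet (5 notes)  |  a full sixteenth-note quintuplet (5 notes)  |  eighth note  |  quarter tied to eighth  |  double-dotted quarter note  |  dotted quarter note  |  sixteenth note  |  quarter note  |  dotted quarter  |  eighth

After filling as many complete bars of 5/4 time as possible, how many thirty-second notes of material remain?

One bar of 5/4 = 40 thirty-second notes.
Working in thirty-second notes: dotted sixteenth = 3; a full eighth-note quintuplet (5 notes) (five quintuplet eighths span one half) = 16; a full sixteenth-note quintuplet (5 notes) (five quintuplet sixteenths span one quarter) = 8; eighth note = 4; quarter tied to eighth (quarter + eighth) = 12; double-dotted quarter note = 14; dotted quarter note = 12; sixteenth note = 2; quarter note = 8; dotted quarter = 12; eighth = 4.
Total: 3 + 16 + 8 + 4 + 12 + 14 + 12 + 2 + 8 + 12 + 4 = 95.
95 ÷ 40 = 2 complete bars with 15 thirty-second notes remaining.

15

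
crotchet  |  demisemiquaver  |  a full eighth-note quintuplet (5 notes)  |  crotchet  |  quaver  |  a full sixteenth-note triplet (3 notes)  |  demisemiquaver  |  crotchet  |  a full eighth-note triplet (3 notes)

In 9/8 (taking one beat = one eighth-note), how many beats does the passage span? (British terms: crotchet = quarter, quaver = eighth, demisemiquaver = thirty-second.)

14.5

One eighth-note beat = 4 thirty-second notes.
In thirty-second notes: crotchet = 8; demisemiquaver = 1; a full eighth-note quintuplet (5 notes) (five quintuplet eighths span one half) = 16; crotchet = 8; quaver = 4; a full sixteenth-note triplet (3 notes) (three triplet sixteenths span one eighth) = 4; demisemiquaver = 1; crotchet = 8; a full eighth-note triplet (3 notes) (three triplet eighths span one quarter) = 8.
Total: 8 + 1 + 16 + 8 + 4 + 4 + 1 + 8 + 8 = 58.
58 ÷ 4 = 14.5 beats.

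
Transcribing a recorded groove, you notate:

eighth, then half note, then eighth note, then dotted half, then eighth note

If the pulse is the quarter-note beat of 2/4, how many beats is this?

One quarter-note beat = 2 eighth notes.
Express everything in eighth notes: eighth = 1; half note = 4; eighth note = 1; dotted half = 6; eighth note = 1.
Adding: 1 + 4 + 1 + 6 + 1 = 13.
13 ÷ 2 = 6.5 beats.

6.5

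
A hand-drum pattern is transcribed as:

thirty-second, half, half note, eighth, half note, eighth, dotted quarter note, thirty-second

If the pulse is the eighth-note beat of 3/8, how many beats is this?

17.5

One eighth-note beat = 4 thirty-second notes.
Working in thirty-second notes: thirty-second = 1; half = 16; half note = 16; eighth = 4; half note = 16; eighth = 4; dotted quarter note = 12; thirty-second = 1.
Total: 1 + 16 + 16 + 4 + 16 + 4 + 12 + 1 = 70.
70 ÷ 4 = 17.5 beats.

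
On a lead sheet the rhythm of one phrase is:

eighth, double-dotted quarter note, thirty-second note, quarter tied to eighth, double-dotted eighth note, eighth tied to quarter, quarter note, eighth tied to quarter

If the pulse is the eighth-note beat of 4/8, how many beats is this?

One eighth-note beat = 4 thirty-second notes.
In thirty-second notes: eighth = 4; double-dotted quarter note = 14; thirty-second note = 1; quarter tied to eighth (quarter + eighth) = 12; double-dotted eighth note = 7; eighth tied to quarter (eighth + quarter) = 12; quarter note = 8; eighth tied to quarter (eighth + quarter) = 12.
Adding: 4 + 14 + 1 + 12 + 7 + 12 + 8 + 12 = 70.
70 ÷ 4 = 17.5 beats.

17.5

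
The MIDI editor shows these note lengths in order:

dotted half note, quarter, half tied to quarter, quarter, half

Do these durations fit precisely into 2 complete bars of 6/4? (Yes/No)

No

One bar of 6/4 = 6 quarter notes, so 2 bars = 12.
Convert each value to quarter notes: dotted half note = 3; quarter = 1; half tied to quarter (half + quarter) = 3; quarter = 1; half = 2.
Adding: 3 + 1 + 3 + 1 + 2 = 10.
10 falls short of 12, so the answer is No.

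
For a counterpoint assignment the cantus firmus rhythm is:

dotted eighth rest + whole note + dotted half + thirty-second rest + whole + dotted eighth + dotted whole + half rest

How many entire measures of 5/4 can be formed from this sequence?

4

One bar of 5/4 = 40 thirty-second notes.
Convert each value to thirty-second notes: dotted eighth rest = 6; whole note = 32; dotted half = 24; thirty-second rest = 1; whole = 32; dotted eighth = 6; dotted whole = 48; half rest = 16.
Altogether 6 + 32 + 24 + 1 + 32 + 6 + 48 + 16 = 165.
165 ÷ 40 = 4 complete bars with 5 left over.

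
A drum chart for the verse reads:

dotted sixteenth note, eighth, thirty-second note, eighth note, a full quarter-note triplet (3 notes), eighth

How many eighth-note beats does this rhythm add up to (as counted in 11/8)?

8

One eighth-note beat = 4 thirty-second notes.
Express everything in thirty-second notes: dotted sixteenth note = 3; eighth = 4; thirty-second note = 1; eighth note = 4; a full quarter-note triplet (3 notes) (three triplet quarters span one half) = 16; eighth = 4.
Sum: 3 + 4 + 1 + 4 + 16 + 4 = 32.
32 ÷ 4 = 8 beats.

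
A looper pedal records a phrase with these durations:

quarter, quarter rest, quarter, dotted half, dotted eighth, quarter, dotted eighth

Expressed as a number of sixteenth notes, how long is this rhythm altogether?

34

In sixteenth notes: quarter = 4; quarter rest = 4; quarter = 4; dotted half = 12; dotted eighth = 3; quarter = 4; dotted eighth = 3.
Sum: 4 + 4 + 4 + 12 + 3 + 4 + 3 = 34 sixteenth notes.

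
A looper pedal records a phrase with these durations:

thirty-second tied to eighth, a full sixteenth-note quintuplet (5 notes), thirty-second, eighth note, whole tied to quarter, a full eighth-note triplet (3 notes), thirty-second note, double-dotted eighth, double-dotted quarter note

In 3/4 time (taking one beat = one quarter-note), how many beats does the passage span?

11

One quarter-note beat = 8 thirty-second notes.
Express everything in thirty-second notes: thirty-second tied to eighth (thirty-second + eighth) = 5; a full sixteenth-note quintuplet (5 notes) (five quintuplet sixteenths span one quarter) = 8; thirty-second = 1; eighth note = 4; whole tied to quarter (whole + quarter) = 40; a full eighth-note triplet (3 notes) (three triplet eighths span one quarter) = 8; thirty-second note = 1; double-dotted eighth = 7; double-dotted quarter note = 14.
Total: 5 + 8 + 1 + 4 + 40 + 8 + 1 + 7 + 14 = 88.
88 ÷ 8 = 11 beats.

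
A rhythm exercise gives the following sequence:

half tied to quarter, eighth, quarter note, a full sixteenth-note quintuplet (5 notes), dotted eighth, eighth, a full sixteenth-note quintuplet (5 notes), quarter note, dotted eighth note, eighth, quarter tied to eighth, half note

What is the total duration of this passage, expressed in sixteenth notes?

54

Working in sixteenth notes: half tied to quarter (half + quarter) = 12; eighth = 2; quarter note = 4; a full sixteenth-note quintuplet (5 notes) (five quintuplet sixteenths span one quarter) = 4; dotted eighth = 3; eighth = 2; a full sixteenth-note quintuplet (5 notes) (five quintuplet sixteenths span one quarter) = 4; quarter note = 4; dotted eighth note = 3; eighth = 2; quarter tied to eighth (quarter + eighth) = 6; half note = 8.
Total: 12 + 2 + 4 + 4 + 3 + 2 + 4 + 4 + 3 + 2 + 6 + 8 = 54 sixteenth notes.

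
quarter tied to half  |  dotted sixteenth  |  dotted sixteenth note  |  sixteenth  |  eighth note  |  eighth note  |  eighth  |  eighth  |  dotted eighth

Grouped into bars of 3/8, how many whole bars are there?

4

One bar of 3/8 = 12 thirty-second notes.
Express everything in thirty-second notes: quarter tied to half (quarter + half) = 24; dotted sixteenth = 3; dotted sixteenth note = 3; sixteenth = 2; eighth note = 4; eighth note = 4; eighth = 4; eighth = 4; dotted eighth = 6.
Total: 24 + 3 + 3 + 2 + 4 + 4 + 4 + 4 + 6 = 54.
54 ÷ 12 = 4 complete bars with 6 left over.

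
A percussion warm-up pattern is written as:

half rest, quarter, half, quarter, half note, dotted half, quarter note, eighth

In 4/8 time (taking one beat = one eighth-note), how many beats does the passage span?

One eighth-note beat = 2 sixteenth notes.
Convert each value to sixteenth notes: half rest = 8; quarter = 4; half = 8; quarter = 4; half note = 8; dotted half = 12; quarter note = 4; eighth = 2.
Sum: 8 + 4 + 8 + 4 + 8 + 12 + 4 + 2 = 50.
50 ÷ 2 = 25 beats.

25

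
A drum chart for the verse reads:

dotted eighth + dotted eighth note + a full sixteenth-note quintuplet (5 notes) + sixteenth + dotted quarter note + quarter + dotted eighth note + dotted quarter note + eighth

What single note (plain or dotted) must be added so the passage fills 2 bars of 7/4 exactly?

2 bars of 7/4 = 56 sixteenth notes.
In sixteenth notes: dotted eighth = 3; dotted eighth note = 3; a full sixteenth-note quintuplet (5 notes) (five quintuplet sixteenths span one quarter) = 4; sixteenth = 1; dotted quarter note = 6; quarter = 4; dotted eighth note = 3; dotted quarter note = 6; eighth = 2.
Adding: 3 + 3 + 4 + 1 + 6 + 4 + 3 + 6 + 2 = 32.
Remaining: 56 − 32 = 24 sixteenth notes, which is a dotted whole note.

dotted whole note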